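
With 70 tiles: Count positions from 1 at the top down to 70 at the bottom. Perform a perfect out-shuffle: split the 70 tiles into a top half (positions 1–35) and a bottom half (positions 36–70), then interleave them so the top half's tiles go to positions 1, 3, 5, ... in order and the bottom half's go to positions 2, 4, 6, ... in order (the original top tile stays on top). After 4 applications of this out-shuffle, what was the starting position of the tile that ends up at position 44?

8

Work backwards from position 44, undoing one out-shuffle at a time:
44 ← 57 ← 29 ← 15 ← 8
So the tile now at position 44 started at position 8.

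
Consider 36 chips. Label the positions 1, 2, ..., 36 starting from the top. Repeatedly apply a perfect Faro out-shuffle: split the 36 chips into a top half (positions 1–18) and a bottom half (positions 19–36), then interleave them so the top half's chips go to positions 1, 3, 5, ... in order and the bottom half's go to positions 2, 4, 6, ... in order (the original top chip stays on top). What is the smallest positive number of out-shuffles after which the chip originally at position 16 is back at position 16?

3

Follow position 16 under repeated out-shuffles:
16 → 31 → 26 → 16
It first returns after 3 out-shuffles.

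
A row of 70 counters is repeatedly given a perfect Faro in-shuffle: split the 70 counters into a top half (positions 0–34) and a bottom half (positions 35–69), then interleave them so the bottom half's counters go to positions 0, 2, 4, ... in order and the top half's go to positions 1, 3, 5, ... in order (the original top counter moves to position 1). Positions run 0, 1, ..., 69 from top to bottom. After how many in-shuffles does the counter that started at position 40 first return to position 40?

35

Follow position 40 under repeated in-shuffles:
40 → 10 → 21 → 43 → 16 → 33 → 67 → 64 → ... → 40 (length 35)
It first returns after 35 in-shuffles.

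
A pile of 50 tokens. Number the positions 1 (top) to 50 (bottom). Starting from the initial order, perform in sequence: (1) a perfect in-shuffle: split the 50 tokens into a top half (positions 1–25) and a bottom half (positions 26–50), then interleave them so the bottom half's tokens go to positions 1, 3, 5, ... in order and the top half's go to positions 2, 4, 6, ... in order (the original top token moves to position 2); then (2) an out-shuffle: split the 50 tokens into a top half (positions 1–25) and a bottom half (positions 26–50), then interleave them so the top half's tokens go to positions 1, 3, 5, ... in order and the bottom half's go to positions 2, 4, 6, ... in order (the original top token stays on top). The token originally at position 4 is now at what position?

15

Track the token from position 4 forward through each operation:
  after op 1 (in-shuffle): 4 → 8
  after op 2 (out-shuffle): 8 → 15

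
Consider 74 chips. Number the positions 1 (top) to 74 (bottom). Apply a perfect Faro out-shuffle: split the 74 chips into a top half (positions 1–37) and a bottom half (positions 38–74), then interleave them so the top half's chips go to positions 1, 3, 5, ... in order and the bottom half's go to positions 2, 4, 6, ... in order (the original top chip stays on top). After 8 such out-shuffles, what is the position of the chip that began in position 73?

37

Track the chip's position through each out-shuffle:
73 → 72 → 70 → 66 → 58 → 42 → 10 → 19 → 37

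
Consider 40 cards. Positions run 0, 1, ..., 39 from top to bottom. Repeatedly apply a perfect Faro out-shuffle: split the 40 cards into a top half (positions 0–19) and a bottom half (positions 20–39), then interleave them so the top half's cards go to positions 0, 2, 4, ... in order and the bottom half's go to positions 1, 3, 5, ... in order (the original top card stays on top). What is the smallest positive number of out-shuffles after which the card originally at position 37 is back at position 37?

12

Follow position 37 under repeated out-shuffles:
37 → 35 → 31 → 23 → 7 → 14 → 28 → 17 → 34 → 29 → 19 → 38 → 37
It first returns after 12 out-shuffles.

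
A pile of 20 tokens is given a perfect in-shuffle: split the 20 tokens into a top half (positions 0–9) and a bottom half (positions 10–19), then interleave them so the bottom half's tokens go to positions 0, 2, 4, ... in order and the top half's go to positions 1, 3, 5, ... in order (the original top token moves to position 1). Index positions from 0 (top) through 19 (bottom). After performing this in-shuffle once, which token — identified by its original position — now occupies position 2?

11

Work backwards from position 2, undoing one in-shuffle at a time:
2 ← 11
So the token now at position 2 started at position 11.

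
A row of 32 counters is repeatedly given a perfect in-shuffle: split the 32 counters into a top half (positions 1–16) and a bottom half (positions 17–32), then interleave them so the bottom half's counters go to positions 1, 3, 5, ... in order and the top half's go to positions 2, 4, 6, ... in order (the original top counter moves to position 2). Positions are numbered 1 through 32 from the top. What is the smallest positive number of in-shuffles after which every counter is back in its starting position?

The in-shuffle permutes the 32 positions with cycle lengths [2, 10, 10, 10].
Every counter is home exactly when every cycle has completed a whole number of laps, i.e. after lcm(2, 10) = 10 in-shuffles.

10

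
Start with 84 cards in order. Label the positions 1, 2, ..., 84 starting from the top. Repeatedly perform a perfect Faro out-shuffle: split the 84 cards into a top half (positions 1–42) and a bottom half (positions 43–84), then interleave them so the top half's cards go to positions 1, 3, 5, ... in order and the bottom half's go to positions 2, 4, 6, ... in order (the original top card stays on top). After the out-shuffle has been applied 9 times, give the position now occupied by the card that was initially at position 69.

40

Track the card's position through each out-shuffle:
69 → 54 → 24 → 47 → 10 → 19 → 37 → 73 → 62 → 40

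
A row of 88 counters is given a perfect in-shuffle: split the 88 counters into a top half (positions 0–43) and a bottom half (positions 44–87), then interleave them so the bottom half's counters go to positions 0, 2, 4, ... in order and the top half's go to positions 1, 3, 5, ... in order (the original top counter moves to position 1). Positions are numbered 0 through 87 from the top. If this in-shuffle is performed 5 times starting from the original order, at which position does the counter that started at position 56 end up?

43

Track the counter's position through each in-shuffle:
56 → 24 → 49 → 10 → 21 → 43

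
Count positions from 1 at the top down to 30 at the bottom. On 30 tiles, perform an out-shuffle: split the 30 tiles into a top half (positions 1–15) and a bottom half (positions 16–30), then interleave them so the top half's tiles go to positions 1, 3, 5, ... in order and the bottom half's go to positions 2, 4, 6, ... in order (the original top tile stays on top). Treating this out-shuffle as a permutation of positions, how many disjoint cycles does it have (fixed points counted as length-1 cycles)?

3

Trace each unvisited position around until it returns:
(1) (2 3 5 9 17 4 ... len 28) (30)
3 cycles in total.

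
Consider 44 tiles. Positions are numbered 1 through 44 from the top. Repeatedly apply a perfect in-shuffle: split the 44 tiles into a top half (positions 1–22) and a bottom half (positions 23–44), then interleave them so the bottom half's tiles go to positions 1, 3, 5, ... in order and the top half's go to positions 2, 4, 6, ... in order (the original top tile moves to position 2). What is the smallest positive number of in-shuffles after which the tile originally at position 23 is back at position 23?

12

Follow position 23 under repeated in-shuffles:
23 → 1 → 2 → 4 → 8 → 16 → 32 → 19 → 38 → 31 → 17 → 34 → 23
It first returns after 12 in-shuffles.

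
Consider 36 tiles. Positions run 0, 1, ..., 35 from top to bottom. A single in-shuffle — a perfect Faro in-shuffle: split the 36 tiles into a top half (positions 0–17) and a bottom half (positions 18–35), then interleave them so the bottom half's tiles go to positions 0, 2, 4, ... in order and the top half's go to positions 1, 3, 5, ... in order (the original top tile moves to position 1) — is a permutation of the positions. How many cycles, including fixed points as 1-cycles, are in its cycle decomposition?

1

Trace each unvisited position around until it returns:
(0 1 3 7 15 31 ... len 36)
1 cycle in total.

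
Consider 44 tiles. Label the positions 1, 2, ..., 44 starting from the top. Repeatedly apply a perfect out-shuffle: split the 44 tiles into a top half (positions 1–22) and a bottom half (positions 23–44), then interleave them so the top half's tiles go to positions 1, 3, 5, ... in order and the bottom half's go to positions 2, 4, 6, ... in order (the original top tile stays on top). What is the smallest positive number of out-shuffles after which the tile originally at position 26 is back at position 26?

14

Follow position 26 under repeated out-shuffles:
26 → 8 → 15 → 29 → 14 → 27 → 10 → 19 → 37 → 30 → 16 → 31 → 18 → 35 → 26
It first returns after 14 out-shuffles.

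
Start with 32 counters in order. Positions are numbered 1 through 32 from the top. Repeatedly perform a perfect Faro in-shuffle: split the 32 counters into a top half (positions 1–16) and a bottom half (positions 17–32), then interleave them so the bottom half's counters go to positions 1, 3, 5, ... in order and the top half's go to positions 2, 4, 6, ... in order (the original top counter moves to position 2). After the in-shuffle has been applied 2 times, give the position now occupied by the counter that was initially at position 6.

24

Track the counter's position through each in-shuffle:
6 → 12 → 24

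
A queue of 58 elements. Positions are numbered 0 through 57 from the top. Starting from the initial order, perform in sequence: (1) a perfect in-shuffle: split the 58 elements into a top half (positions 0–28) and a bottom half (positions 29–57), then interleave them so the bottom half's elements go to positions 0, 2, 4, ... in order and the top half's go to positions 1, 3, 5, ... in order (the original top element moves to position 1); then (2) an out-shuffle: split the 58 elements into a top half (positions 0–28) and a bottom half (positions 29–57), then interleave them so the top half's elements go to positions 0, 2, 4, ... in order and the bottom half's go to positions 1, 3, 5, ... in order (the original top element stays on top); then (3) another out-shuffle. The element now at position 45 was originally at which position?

Undo the operations in reverse order, starting from position 45:
  undo op 3 (out-shuffle, from bottom half): 45 ← 51
  undo op 2 (out-shuffle, from bottom half): 51 ← 54
  undo op 1 (in-shuffle, from bottom half): 54 ← 56
So the element at position 45 came from original position 56.

56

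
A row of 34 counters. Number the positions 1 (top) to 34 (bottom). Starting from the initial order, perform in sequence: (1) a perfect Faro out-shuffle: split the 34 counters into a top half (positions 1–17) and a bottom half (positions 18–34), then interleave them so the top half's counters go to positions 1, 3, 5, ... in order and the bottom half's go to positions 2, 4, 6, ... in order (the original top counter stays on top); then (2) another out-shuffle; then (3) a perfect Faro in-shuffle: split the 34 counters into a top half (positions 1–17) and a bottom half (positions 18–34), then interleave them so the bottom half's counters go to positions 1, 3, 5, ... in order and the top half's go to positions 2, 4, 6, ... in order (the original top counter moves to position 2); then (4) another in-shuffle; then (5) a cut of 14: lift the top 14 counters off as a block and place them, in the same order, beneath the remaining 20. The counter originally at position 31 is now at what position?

Track the counter from position 31 forward through each operation:
  after op 1 (out-shuffle): 31 → 28
  after op 2 (out-shuffle): 28 → 22
  after op 3 (in-shuffle): 22 → 9
  after op 4 (in-shuffle): 9 → 18
  after op 5 (cut 14): 18 → 4

4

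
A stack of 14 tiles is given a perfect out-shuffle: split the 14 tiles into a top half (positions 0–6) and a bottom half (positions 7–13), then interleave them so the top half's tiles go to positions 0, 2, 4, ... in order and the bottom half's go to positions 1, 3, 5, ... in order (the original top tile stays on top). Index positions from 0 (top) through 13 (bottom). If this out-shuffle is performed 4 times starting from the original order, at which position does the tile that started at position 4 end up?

12

Track the tile's position through each out-shuffle:
4 → 8 → 3 → 6 → 12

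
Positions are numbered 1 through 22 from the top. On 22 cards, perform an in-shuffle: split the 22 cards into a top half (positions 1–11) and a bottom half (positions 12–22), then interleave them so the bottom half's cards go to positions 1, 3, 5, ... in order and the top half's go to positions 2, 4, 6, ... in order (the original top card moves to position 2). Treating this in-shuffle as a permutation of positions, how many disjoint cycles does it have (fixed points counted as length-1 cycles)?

2

Trace each unvisited position around until it returns:
(1 2 4 8 16 9 ... len 11) (5 10 20 17 11 22 ... len 11)
2 cycles in total.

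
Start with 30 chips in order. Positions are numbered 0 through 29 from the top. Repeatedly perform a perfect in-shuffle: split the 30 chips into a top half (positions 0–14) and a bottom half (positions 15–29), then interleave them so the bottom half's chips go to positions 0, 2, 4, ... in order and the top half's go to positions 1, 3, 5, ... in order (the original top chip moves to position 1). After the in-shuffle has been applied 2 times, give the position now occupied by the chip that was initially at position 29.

26

Track the chip's position through each in-shuffle:
29 → 28 → 26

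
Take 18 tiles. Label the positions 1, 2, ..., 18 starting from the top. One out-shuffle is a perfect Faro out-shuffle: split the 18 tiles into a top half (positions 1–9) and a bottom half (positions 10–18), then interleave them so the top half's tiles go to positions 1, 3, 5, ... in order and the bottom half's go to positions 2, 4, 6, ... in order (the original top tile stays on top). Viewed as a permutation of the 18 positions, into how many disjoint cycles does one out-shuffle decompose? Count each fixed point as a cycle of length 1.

Trace each unvisited position around until it returns:
(1) (2 3 5 9 17 16 14 10) (4 7 13 8 15 12 6 11) (18)
4 cycles in total.

4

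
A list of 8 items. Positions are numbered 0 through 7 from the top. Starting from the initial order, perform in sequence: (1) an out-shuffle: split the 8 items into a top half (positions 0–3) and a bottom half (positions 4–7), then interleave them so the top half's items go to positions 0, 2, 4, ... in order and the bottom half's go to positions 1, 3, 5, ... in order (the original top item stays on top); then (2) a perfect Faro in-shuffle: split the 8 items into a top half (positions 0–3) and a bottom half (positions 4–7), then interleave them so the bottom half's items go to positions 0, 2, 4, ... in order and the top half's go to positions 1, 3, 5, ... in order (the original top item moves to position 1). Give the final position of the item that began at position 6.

2

Track the item from position 6 forward through each operation:
  after op 1 (out-shuffle): 6 → 5
  after op 2 (in-shuffle): 5 → 2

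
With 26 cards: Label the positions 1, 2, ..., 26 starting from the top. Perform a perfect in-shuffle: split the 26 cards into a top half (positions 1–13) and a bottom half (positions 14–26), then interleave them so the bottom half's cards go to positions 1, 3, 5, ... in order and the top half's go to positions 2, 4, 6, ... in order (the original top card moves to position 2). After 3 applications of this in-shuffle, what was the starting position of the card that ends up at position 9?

18

Work backwards from position 9, undoing one in-shuffle at a time:
9 ← 18 ← 9 ← 18
So the card now at position 9 started at position 18.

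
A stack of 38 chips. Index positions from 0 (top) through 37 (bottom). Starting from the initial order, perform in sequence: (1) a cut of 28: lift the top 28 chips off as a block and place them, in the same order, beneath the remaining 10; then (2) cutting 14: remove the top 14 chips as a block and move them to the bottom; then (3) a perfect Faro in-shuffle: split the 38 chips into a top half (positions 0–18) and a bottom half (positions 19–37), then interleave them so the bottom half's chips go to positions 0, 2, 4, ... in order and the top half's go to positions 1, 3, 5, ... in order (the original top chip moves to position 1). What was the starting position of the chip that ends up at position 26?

Undo the operations in reverse order, starting from position 26:
  undo op 3 (in-shuffle, from bottom half): 26 ← 32
  undo op 2 (cut 14): 32 ← 8
  undo op 1 (cut 28): 8 ← 36
So the chip at position 26 came from original position 36.

36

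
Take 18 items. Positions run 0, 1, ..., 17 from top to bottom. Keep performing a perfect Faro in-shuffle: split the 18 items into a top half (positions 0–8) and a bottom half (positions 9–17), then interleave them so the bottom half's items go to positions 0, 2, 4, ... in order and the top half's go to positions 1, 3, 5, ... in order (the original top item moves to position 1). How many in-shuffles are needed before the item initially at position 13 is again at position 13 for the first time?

18

Follow position 13 under repeated in-shuffles:
13 → 8 → 17 → 16 → 14 → 10 → 2 → 5 → 11 → 4 → 9 → 0 → 1 → 3 → 7 → 15 → 12 → 6 → 13
It first returns after 18 in-shuffles.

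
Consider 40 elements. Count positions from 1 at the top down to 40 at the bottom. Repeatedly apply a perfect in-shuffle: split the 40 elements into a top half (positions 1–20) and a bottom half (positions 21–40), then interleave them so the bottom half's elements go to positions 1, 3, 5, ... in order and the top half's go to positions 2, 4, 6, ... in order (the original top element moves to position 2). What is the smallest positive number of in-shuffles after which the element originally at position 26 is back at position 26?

Follow position 26 under repeated in-shuffles:
26 → 11 → 22 → 3 → 6 → 12 → 24 → 7 → 14 → 28 → 15 → 30 → 19 → 38 → 35 → 29 → 17 → 34 → 27 → 13 → 26
It first returns after 20 in-shuffles.

20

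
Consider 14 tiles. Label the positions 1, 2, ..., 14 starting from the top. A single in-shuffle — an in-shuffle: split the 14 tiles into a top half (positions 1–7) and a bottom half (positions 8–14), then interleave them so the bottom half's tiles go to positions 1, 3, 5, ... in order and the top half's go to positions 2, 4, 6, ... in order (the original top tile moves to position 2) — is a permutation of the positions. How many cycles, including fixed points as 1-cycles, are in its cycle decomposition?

4

Trace each unvisited position around until it returns:
(1 2 4 8) (3 6 12 9) (5 10) (7 14 13 11)
4 cycles in total.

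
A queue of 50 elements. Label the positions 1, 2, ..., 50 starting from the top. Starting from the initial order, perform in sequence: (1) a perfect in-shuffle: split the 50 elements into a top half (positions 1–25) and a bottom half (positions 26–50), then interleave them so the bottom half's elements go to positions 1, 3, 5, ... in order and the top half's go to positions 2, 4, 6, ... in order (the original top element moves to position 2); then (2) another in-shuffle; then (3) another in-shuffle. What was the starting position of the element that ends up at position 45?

12

Undo the operations in reverse order, starting from position 45:
  undo op 3 (in-shuffle, from bottom half): 45 ← 48
  undo op 2 (in-shuffle, from top half): 48 ← 24
  undo op 1 (in-shuffle, from top half): 24 ← 12
So the element at position 45 came from original position 12.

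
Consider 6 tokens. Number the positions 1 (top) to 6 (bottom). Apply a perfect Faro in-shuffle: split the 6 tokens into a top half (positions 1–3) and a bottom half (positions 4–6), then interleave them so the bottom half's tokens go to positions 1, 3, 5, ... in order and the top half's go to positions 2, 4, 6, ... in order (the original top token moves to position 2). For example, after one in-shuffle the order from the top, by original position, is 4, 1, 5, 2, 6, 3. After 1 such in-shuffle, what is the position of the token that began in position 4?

1

Track the token's position through each in-shuffle:
4 → 1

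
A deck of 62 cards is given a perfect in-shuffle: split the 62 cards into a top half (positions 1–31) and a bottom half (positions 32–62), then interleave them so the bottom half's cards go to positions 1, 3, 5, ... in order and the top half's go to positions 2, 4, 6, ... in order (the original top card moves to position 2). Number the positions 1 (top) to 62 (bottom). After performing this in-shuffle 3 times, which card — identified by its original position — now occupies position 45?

45

Work backwards from position 45, undoing one in-shuffle at a time:
45 ← 54 ← 27 ← 45
So the card now at position 45 started at position 45.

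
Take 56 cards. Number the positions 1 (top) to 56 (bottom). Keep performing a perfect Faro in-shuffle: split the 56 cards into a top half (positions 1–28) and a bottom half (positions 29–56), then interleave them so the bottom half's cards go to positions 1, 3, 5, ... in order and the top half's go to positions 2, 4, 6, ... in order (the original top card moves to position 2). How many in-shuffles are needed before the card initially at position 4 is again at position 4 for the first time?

Follow position 4 under repeated in-shuffles:
4 → 8 → 16 → 32 → 7 → 14 → 28 → 56 → 55 → 53 → 49 → 41 → 25 → 50 → 43 → 29 → 1 → 2 → 4
It first returns after 18 in-shuffles.

18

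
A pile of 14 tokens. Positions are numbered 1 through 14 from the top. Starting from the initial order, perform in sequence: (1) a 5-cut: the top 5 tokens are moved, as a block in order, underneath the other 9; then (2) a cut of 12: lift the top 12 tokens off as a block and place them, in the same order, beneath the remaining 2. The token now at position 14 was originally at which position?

3

Undo the operations in reverse order, starting from position 14:
  undo op 2 (cut 12): 14 ← 12
  undo op 1 (cut 5): 12 ← 3
So the token at position 14 came from original position 3.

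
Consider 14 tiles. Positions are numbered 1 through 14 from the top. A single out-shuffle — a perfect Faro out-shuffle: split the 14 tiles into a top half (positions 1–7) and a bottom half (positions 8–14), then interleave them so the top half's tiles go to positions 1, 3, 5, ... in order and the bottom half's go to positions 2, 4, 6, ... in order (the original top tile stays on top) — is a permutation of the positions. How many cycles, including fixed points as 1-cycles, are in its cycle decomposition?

3

Trace each unvisited position around until it returns:
(1) (2 3 5 9 4 7 ... len 12) (14)
3 cycles in total.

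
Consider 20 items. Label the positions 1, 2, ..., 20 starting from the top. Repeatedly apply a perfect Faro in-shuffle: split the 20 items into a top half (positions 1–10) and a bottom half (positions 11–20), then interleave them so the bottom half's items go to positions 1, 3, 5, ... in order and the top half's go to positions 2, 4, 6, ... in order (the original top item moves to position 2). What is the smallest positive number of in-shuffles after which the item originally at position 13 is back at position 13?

Follow position 13 under repeated in-shuffles:
13 → 5 → 10 → 20 → 19 → 17 → 13
It first returns after 6 in-shuffles.

6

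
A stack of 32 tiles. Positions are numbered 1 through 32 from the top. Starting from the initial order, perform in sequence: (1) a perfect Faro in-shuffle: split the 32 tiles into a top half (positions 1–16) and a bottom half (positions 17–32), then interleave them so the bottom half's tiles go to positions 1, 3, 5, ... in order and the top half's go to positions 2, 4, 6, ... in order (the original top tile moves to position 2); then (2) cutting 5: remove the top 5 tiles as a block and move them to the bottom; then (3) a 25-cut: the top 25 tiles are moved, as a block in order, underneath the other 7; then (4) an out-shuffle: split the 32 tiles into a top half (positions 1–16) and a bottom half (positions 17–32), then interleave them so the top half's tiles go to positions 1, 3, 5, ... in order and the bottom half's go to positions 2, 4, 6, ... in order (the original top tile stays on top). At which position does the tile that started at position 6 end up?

27

Track the tile from position 6 forward through each operation:
  after op 1 (in-shuffle): 6 → 12
  after op 2 (cut 5): 12 → 7
  after op 3 (cut 25): 7 → 14
  after op 4 (out-shuffle): 14 → 27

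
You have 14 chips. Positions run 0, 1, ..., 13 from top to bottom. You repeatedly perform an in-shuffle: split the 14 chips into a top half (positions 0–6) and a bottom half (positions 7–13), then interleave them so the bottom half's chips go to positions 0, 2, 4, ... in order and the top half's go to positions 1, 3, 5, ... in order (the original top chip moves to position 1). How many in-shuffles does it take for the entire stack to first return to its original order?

The in-shuffle permutes the 14 positions with cycle lengths [2, 4, 4, 4].
Every chip is home exactly when every cycle has completed a whole number of laps, i.e. after lcm(2, 4) = 4 in-shuffles.

4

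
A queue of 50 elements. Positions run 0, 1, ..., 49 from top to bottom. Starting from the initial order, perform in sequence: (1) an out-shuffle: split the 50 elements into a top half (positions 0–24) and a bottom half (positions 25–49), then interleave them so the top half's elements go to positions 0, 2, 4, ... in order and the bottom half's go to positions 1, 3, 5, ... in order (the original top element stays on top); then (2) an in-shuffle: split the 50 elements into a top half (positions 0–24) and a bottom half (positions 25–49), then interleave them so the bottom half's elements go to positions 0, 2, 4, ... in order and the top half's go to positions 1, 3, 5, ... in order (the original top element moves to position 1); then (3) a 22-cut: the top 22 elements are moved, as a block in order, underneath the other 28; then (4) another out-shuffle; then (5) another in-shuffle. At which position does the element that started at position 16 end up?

20

Track the element from position 16 forward through each operation:
  after op 1 (out-shuffle): 16 → 32
  after op 2 (in-shuffle): 32 → 14
  after op 3 (cut 22): 14 → 42
  after op 4 (out-shuffle): 42 → 35
  after op 5 (in-shuffle): 35 → 20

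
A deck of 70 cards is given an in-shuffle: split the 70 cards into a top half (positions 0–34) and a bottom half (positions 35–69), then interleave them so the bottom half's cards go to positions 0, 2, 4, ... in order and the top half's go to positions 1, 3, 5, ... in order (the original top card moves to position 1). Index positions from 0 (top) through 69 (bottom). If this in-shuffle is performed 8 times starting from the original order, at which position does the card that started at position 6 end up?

Track the card's position through each in-shuffle:
6 → 13 → 27 → 55 → 40 → 10 → 21 → 43 → 16

16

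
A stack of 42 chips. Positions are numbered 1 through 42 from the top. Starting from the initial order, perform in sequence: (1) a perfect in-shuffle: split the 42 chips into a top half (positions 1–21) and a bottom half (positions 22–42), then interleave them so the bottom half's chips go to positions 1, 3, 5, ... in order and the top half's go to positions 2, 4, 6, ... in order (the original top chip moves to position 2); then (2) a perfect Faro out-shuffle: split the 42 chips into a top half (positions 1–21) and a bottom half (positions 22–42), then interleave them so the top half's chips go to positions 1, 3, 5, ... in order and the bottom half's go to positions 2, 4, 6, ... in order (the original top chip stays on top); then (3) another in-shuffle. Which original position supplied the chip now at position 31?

31

Undo the operations in reverse order, starting from position 31:
  undo op 3 (in-shuffle, from bottom half): 31 ← 37
  undo op 2 (out-shuffle, from top half): 37 ← 19
  undo op 1 (in-shuffle, from bottom half): 19 ← 31
So the chip at position 31 came from original position 31.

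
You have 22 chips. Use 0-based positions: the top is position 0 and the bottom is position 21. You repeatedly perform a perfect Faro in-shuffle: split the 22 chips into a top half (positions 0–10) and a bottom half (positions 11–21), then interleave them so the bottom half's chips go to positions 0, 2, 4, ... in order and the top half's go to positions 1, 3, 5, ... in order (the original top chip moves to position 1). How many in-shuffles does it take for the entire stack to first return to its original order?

11

The in-shuffle permutes the 22 positions with cycle lengths [11, 11].
Every chip is home exactly when every cycle has completed a whole number of laps, i.e. after lcm(11) = 11 in-shuffles.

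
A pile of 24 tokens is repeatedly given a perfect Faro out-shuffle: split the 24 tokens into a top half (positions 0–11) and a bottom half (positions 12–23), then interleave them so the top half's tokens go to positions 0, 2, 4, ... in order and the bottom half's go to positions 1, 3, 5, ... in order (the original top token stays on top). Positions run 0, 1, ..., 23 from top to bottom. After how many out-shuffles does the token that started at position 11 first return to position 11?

11

Follow position 11 under repeated out-shuffles:
11 → 22 → 21 → 19 → 15 → 7 → 14 → 5 → 10 → 20 → 17 → 11
It first returns after 11 out-shuffles.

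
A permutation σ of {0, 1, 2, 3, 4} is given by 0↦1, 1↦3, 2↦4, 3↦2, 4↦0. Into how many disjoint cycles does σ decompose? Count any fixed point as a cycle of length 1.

Cycle decomposition: (0 1 3 2 4).
1 cycle.

1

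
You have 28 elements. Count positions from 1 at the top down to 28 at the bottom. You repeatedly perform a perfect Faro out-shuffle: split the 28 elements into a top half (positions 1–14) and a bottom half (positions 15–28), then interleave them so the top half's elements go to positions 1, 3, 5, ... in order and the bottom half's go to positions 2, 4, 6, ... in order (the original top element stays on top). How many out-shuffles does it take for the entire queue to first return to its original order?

The out-shuffle permutes the 28 positions with cycle lengths [1, 1, 2, 6, 18].
Every element is home exactly when every cycle has completed a whole number of laps, i.e. after lcm(1, 2, 6, 18) = 18 out-shuffles.

18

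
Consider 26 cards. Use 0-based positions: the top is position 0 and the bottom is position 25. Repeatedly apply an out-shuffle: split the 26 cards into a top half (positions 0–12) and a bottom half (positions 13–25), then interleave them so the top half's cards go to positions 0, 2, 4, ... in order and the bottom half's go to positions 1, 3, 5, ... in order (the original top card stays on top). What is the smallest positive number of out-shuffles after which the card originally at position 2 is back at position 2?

Follow position 2 under repeated out-shuffles:
2 → 4 → 8 → 16 → 7 → 14 → 3 → 6 → 12 → 24 → 23 → 21 → 17 → 9 → 18 → 11 → 22 → 19 → 13 → 1 → 2
It first returns after 20 out-shuffles.

20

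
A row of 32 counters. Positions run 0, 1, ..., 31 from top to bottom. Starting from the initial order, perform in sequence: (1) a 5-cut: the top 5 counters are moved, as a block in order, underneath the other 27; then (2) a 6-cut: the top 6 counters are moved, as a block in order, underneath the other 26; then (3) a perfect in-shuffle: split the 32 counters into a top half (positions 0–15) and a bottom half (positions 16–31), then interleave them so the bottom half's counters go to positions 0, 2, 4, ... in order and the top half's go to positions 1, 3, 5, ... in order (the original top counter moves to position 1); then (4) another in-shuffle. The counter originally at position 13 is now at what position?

Track the counter from position 13 forward through each operation:
  after op 1 (cut 5): 13 → 8
  after op 2 (cut 6): 8 → 2
  after op 3 (in-shuffle): 2 → 5
  after op 4 (in-shuffle): 5 → 11

11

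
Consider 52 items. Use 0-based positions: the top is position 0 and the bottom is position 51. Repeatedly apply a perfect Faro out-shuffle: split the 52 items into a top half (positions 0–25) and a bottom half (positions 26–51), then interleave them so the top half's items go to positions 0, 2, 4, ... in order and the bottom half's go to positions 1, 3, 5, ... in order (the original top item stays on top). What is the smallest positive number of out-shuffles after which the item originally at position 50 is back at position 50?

Follow position 50 under repeated out-shuffles:
50 → 49 → 47 → 43 → 35 → 19 → 38 → 25 → 50
It first returns after 8 out-shuffles.

8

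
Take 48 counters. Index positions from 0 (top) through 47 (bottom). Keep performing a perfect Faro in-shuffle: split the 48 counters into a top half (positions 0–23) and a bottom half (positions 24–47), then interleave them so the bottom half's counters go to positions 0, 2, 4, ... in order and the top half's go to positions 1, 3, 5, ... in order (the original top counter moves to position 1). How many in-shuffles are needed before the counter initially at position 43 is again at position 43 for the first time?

21

Follow position 43 under repeated in-shuffles:
43 → 38 → 28 → 8 → 17 → 35 → 22 → 45 → ... → 43 (length 21)
It first returns after 21 in-shuffles.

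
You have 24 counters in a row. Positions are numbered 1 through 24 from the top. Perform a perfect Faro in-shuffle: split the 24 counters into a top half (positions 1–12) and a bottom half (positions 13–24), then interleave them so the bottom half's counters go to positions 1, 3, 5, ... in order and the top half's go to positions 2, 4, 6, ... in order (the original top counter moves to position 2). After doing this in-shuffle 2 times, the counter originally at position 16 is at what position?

Track the counter's position through each in-shuffle:
16 → 7 → 14

14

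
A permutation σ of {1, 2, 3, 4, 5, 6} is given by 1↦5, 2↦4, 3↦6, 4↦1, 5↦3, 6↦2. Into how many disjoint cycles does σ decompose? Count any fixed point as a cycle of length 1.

1

Cycle decomposition: (1 5 3 6 2 4).
1 cycle.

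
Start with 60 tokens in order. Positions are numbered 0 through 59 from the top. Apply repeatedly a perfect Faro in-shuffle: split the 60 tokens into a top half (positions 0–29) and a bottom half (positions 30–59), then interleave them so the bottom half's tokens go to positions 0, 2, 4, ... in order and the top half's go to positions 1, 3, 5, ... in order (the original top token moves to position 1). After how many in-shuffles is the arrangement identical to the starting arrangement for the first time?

60

The in-shuffle permutes the 60 positions with cycle lengths [60].
Every token is home exactly when every cycle has completed a whole number of laps, i.e. after lcm(60) = 60 in-shuffles.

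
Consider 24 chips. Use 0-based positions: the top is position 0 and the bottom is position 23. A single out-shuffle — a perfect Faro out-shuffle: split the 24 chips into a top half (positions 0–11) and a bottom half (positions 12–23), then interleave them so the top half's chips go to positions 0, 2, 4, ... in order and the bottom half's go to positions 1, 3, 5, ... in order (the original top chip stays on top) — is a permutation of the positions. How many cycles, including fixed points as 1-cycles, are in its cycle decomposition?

4

Trace each unvisited position around until it returns:
(0) (1 2 4 8 16 9 ... len 11) (5 10 20 17 11 22 ... len 11) (23)
4 cycles in total.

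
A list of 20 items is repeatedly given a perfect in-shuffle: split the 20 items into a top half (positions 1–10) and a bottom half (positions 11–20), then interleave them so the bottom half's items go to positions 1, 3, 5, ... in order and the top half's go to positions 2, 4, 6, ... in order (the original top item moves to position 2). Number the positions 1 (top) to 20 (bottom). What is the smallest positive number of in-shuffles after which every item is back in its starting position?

6

The in-shuffle permutes the 20 positions with cycle lengths [2, 3, 3, 6, 6].
Every item is home exactly when every cycle has completed a whole number of laps, i.e. after lcm(2, 3, 6) = 6 in-shuffles.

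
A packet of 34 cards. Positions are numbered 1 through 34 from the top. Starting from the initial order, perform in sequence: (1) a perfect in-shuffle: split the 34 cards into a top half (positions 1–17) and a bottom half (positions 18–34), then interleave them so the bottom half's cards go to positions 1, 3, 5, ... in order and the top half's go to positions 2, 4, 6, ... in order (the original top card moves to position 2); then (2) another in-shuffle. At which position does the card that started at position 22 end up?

Track the card from position 22 forward through each operation:
  after op 1 (in-shuffle): 22 → 9
  after op 2 (in-shuffle): 9 → 18

18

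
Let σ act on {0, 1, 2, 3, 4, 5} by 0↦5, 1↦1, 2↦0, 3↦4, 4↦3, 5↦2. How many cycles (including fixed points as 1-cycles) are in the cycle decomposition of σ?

Cycle decomposition: (0 5 2) (1) (3 4).
3 cycles.

3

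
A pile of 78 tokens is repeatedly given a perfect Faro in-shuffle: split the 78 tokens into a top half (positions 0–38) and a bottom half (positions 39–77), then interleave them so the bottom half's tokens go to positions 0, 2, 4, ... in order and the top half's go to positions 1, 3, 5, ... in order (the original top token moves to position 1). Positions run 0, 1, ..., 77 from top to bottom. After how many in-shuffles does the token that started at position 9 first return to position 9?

39

Follow position 9 under repeated in-shuffles:
9 → 19 → 39 → 0 → 1 → 3 → 7 → 15 → ... → 9 (length 39)
It first returns after 39 in-shuffles.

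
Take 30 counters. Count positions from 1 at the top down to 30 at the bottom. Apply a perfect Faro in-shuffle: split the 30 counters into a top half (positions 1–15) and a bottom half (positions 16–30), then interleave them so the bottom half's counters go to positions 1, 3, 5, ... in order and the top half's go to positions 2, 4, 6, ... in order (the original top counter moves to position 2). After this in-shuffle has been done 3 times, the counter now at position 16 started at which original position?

2

Work backwards from position 16, undoing one in-shuffle at a time:
16 ← 8 ← 4 ← 2
So the counter now at position 16 started at position 2.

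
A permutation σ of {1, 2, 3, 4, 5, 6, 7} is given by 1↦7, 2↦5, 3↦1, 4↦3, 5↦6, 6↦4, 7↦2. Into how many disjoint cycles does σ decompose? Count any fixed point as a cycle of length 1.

Cycle decomposition: (1 7 2 5 6 4 3).
1 cycle.

1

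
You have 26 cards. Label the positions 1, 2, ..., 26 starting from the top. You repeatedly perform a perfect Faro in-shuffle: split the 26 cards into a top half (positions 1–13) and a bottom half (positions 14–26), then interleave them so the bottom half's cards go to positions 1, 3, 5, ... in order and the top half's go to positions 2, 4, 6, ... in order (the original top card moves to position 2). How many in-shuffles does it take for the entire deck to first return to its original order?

The in-shuffle permutes the 26 positions with cycle lengths [2, 6, 18].
Every card is home exactly when every cycle has completed a whole number of laps, i.e. after lcm(2, 6, 18) = 18 in-shuffles.

18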